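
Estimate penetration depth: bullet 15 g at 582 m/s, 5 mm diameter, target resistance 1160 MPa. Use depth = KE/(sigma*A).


A = pi*(d/2)^2 = pi*(5/2)^2 = 19.635 mm^2
E = 0.5*m*v^2 = 0.5*0.015*582^2 = 2540.43 J
depth = E/(sigma*A) = 2540.43 J / (1160 MPa * 19.635 mm^2) = 2540.43/(1160 * 19.635) m = 0.111537 m ≈ 111.5 mm

111.5 mm


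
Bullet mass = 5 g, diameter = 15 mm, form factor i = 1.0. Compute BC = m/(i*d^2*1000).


BC = m/(i*d^2*1000) = 5/(1.0 * 15^2 * 1000) = 2.222e-05

2.222e-05


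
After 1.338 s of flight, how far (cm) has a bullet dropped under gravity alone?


drop = 0.5*g*t^2 = 0.5*9.81*1.338^2 = 8.78115 m ≈ 878.1 cm

878.1 cm


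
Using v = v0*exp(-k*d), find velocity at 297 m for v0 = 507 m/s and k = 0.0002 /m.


v = v0*exp(-k*d) = 507*exp(-0.0002*297) = 477.8 m/s

477.8 m/s


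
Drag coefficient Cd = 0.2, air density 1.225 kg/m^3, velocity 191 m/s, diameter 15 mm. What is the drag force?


A = pi*(d/2)^2 = pi*(15/2000)^2 = 1.76715e-04 m^2
Fd = 0.5*Cd*rho*A*v^2 = 0.5*0.2*1.225*1.76715e-04*191^2 = 0.7897 N

0.7897 N


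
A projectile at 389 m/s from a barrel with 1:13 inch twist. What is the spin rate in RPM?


twist_m = 13*0.0254 = 0.3302 m
spin = v/twist = 389/0.3302 = 1178.074 rev/s
RPM = spin*60 = 1178.074*60 ≈ 70684 RPM

70684 RPM


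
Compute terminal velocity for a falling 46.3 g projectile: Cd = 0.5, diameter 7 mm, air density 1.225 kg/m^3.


A = pi*(d/2)^2 = pi*(7/2000)^2 = 3.84845e-05 m^2
vt = sqrt(2mg/(Cd*rho*A)) = sqrt(2*0.0463*9.81/(0.5 * 1.225 * 3.84845e-05)) = 196.3 m/s

196.3 m/s


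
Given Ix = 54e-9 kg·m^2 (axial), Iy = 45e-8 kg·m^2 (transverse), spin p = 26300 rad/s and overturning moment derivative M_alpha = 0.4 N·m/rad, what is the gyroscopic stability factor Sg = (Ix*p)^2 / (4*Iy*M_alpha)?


Sg = Ix^2 * p^2 / (4 * Iy * M_alpha) = (54e-9)^2 * 26300^2 / (4 * 45e-8 * 0.4) = 2.801

2.801


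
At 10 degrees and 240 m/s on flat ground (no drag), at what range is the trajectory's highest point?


R = v0^2*sin(2*theta)/g = 240^2*sin(2*10°)/9.81 = 2008.19 m
apex_dist = R/2 = 2008.19/2 = 1004 m

1004 m


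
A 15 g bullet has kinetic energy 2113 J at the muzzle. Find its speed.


v = sqrt(2*E/m) = sqrt(2*2113/0.015) = 530.8 m/s

530.8 m/s


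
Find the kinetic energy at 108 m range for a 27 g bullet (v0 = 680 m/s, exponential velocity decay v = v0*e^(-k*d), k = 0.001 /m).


v = v0*exp(-k*d) = 680*exp(-0.001*108) = 610.387 m/s
E = 0.5*m*v^2 = 0.5*0.027*610.387^2 = 5030 J

5030 J


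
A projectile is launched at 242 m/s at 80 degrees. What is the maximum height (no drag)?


H = (v0*sin(theta))^2 / (2g) = (242*sin(80°))^2 / (2*9.81) = 2895 m

2895 m


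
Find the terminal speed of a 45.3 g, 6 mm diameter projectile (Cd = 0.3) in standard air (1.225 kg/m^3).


A = pi*(d/2)^2 = pi*(6/2000)^2 = 2.82743e-05 m^2
vt = sqrt(2mg/(Cd*rho*A)) = sqrt(2*0.0453*9.81/(0.3 * 1.225 * 2.82743e-05)) = 292.5 m/s

292.5 m/s


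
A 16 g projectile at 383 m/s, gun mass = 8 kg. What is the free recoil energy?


v_r = m_p*v_p/m_gun = 0.016*383/8 = 0.766 m/s, E_r = 0.5*m_gun*v_r^2 = 0.5*8*0.766^2 = 2.347 J

2.347 J


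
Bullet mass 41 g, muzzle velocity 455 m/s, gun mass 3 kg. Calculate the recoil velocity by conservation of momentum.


v_recoil = m_p * v_p / m_gun = 0.041 * 455 / 3 = 6.218 m/s

6.218 m/s


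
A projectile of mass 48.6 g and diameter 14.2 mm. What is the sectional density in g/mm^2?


SD = m/d^2 = 48.6/14.2^2 = 0.241 g/mm^2

0.241 g/mm^2


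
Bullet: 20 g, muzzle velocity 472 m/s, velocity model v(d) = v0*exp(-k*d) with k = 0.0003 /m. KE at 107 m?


v = v0*exp(-k*d) = 472*exp(-0.0003*107) = 457.089 m/s
E = 0.5*m*v^2 = 0.5*0.02*457.089^2 = 2089 J

2089 J


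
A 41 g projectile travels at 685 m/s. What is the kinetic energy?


E = 0.5*m*v^2 = 0.5*0.041*685^2 = 9619 J

9619 J


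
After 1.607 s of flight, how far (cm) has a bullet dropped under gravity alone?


drop = 0.5*g*t^2 = 0.5*9.81*1.607^2 = 12.6669 m ≈ 1267 cm

1267 cm


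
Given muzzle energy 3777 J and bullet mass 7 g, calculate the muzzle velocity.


v = sqrt(2*E/m) = sqrt(2*3777/0.007) = 1039 m/s

1039 m/s


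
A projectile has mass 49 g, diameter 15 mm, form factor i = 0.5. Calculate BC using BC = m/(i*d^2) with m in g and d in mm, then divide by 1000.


BC = m/(i*d^2*1000) = 49/(0.5 * 15^2 * 1000) = 0.0004356

0.0004356


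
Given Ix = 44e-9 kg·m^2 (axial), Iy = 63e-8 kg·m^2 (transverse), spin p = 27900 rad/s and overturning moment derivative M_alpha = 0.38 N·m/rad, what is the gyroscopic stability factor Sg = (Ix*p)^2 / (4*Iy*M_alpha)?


Sg = Ix^2 * p^2 / (4 * Iy * M_alpha) = (44e-9)^2 * 27900^2 / (4 * 63e-8 * 0.38) = 1.574

1.574


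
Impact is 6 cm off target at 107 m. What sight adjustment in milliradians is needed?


1 mrad subtends 1 cm per 10 m of range, so adj = error_cm / (dist_m / 10) = 6 / (107/10) = 0.5607 mrad

0.5607 mrad


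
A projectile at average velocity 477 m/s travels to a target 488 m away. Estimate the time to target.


t = d/v = 488/477 = 1.023 s

1.023 s


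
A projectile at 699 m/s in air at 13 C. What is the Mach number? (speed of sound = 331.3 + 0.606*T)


a = 331.3 + 0.606*(13) = 339.178 m/s
M = v/a = 699/339.178 = 2.061

2.061


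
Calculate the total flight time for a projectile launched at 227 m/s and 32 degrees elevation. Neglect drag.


T = 2*v0*sin(theta)/g = 2*227*sin(32°)/9.81 = 24.52 s

24.52 s


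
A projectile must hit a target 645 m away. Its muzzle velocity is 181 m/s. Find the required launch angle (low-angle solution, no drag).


sin(2*theta) = R*g/v0^2 = 645*9.81/181^2 = 0.19314, theta = arcsin(0.19314)/2 = 5.568°

5.568 degrees


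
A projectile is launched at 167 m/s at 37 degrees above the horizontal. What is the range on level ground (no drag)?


R = v0^2 * sin(2*theta) / g = 167^2 * sin(2*37°) / 9.81 = 2733 m

2733 m


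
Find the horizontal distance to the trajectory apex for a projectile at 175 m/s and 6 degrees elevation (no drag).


R = v0^2*sin(2*theta)/g = 175^2*sin(2*6°)/9.81 = 649.062 m
apex_dist = R/2 = 649.062/2 = 324.5 m

324.5 m


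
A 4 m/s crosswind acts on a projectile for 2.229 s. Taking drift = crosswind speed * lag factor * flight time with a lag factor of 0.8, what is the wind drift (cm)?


drift = v_wind * lag * t = 4 * 0.8 * 2.229 = 7.1328 m ≈ 713.3 cm

713.3 cm


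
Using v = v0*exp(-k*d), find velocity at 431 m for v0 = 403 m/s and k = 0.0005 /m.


v = v0*exp(-k*d) = 403*exp(-0.0005*431) = 324.9 m/s

324.9 m/s


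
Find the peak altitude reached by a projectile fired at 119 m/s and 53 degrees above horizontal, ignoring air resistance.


H = (v0*sin(theta))^2 / (2g) = (119*sin(53°))^2 / (2*9.81) = 460.4 m

460.4 m


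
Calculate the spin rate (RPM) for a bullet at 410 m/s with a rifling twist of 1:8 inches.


twist_m = 8*0.0254 = 0.2032 m
spin = v/twist = 410/0.2032 = 2017.717 rev/s
RPM = spin*60 = 2017.717*60 ≈ 121063 RPM

121063 RPM


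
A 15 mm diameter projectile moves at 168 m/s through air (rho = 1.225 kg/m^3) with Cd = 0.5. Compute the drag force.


A = pi*(d/2)^2 = pi*(15/2000)^2 = 1.76715e-04 m^2
Fd = 0.5*Cd*rho*A*v^2 = 0.5*0.5*1.225*1.76715e-04*168^2 = 1.527 N

1.527 N


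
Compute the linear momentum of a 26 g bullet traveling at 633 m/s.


p = m*v = 0.026*633 = 16.46 kg·m/s

16.46 kg·m/s


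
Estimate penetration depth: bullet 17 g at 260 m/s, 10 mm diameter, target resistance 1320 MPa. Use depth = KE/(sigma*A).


A = pi*(d/2)^2 = pi*(10/2)^2 = 78.5398 mm^2
E = 0.5*m*v^2 = 0.5*0.017*260^2 = 574.6 J
depth = E/(sigma*A) = 574.6 J / (1320 MPa * 78.5398 mm^2) = 574.6/(1320 * 78.5398) m = 0.00554245 m ≈ 5.542 mm

5.542 mm


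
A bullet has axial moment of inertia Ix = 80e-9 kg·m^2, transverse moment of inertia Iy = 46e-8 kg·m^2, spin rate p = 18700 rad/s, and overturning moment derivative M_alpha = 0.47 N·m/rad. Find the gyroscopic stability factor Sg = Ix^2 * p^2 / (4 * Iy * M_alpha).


Sg = Ix^2 * p^2 / (4 * Iy * M_alpha) = (80e-9)^2 * 18700^2 / (4 * 46e-8 * 0.47) = 2.588

2.588


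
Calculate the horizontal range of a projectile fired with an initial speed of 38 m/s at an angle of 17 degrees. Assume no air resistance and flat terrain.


R = v0^2 * sin(2*theta) / g = 38^2 * sin(2*17°) / 9.81 = 82.31 m

82.31 m


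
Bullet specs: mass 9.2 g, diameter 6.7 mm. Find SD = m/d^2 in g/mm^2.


SD = m/d^2 = 9.2/6.7^2 = 0.2049 g/mm^2

0.2049 g/mm^2


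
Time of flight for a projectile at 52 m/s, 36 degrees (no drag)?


T = 2*v0*sin(theta)/g = 2*52*sin(36°)/9.81 = 6.231 s

6.231 s


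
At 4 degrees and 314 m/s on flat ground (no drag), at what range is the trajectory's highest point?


R = v0^2*sin(2*theta)/g = 314^2*sin(2*4°)/9.81 = 1398.77 m
apex_dist = R/2 = 1398.77/2 = 699.4 m

699.4 m


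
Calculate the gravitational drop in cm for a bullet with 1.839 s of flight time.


drop = 0.5*g*t^2 = 0.5*9.81*1.839^2 = 16.5883 m ≈ 1659 cm

1659 cm


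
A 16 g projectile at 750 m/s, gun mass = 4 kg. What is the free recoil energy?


v_r = m_p*v_p/m_gun = 0.016*750/4 = 3 m/s, E_r = 0.5*m_gun*v_r^2 = 0.5*4*3^2 = 18 J

18 J


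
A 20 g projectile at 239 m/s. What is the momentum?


p = m*v = 0.02*239 = 4.78 kg·m/s

4.78 kg·m/s


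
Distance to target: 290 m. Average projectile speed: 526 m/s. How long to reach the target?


t = d/v = 290/526 = 0.5513 s

0.5513 s


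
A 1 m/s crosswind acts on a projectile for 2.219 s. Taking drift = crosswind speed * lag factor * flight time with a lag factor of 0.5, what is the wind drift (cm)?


drift = v_wind * lag * t = 1 * 0.5 * 2.219 = 1.1095 m ≈ 110.9 cm

110.9 cm


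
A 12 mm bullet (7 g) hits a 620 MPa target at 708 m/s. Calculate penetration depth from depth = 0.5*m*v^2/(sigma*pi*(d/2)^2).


A = pi*(d/2)^2 = pi*(12/2)^2 = 113.097 mm^2
E = 0.5*m*v^2 = 0.5*0.007*708^2 = 1754.42 J
depth = E/(sigma*A) = 1754.42 J / (620 MPa * 113.097 mm^2) = 1754.42/(620 * 113.097) m = 0.0250202 m ≈ 25.02 mm

25.02 mm


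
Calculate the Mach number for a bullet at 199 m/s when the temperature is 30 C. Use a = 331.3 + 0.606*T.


a = 331.3 + 0.606*(30) = 349.48 m/s
M = v/a = 199/349.48 = 0.5694

0.5694


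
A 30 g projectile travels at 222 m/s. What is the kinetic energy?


E = 0.5*m*v^2 = 0.5*0.03*222^2 = 739.3 J

739.3 J


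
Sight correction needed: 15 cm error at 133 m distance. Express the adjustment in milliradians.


1 mrad subtends 1 cm per 10 m of range, so adj = error_cm / (dist_m / 10) = 15 / (133/10) = 1.128 mrad

1.128 mrad


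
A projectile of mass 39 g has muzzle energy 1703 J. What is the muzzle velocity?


v = sqrt(2*E/m) = sqrt(2*1703/0.039) = 295.5 m/s

295.5 m/s


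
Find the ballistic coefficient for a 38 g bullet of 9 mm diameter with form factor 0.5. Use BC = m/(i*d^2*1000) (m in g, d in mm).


BC = m/(i*d^2*1000) = 38/(0.5 * 9^2 * 1000) = 0.0009383

0.0009383


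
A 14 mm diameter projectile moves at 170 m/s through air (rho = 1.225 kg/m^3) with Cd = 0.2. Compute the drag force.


A = pi*(d/2)^2 = pi*(14/2000)^2 = 1.53938e-04 m^2
Fd = 0.5*Cd*rho*A*v^2 = 0.5*0.2*1.225*1.53938e-04*170^2 = 0.545 N

0.545 N


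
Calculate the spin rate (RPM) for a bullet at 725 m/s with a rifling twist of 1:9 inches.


twist_m = 9*0.0254 = 0.2286 m
spin = v/twist = 725/0.2286 = 3171.479 rev/s
RPM = spin*60 = 3171.479*60 ≈ 190289 RPM

190289 RPM


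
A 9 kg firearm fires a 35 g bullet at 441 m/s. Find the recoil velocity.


v_recoil = m_p * v_p / m_gun = 0.035 * 441 / 9 = 1.715 m/s

1.715 m/s


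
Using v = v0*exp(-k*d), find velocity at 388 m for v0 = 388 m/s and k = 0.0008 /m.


v = v0*exp(-k*d) = 388*exp(-0.0008*388) = 284.5 m/s

284.5 m/s


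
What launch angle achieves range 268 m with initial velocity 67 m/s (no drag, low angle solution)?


sin(2*theta) = R*g/v0^2 = 268*9.81/67^2 = 0.585672, theta = arcsin(0.585672)/2 = 17.93°

17.93 degrees


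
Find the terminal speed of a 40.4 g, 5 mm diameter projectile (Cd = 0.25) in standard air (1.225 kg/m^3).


A = pi*(d/2)^2 = pi*(5/2000)^2 = 1.96350e-05 m^2
vt = sqrt(2mg/(Cd*rho*A)) = sqrt(2*0.0404*9.81/(0.25 * 1.225 * 1.96350e-05)) = 363.1 m/s

363.1 m/s


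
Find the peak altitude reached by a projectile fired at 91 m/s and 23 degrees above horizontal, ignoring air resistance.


H = (v0*sin(theta))^2 / (2g) = (91*sin(23°))^2 / (2*9.81) = 64.44 m

64.44 m


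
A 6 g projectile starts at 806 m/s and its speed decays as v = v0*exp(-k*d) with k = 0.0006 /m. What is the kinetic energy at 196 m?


v = v0*exp(-k*d) = 806*exp(-0.0006*196) = 716.576 m/s
E = 0.5*m*v^2 = 0.5*0.006*716.576^2 = 1540 J

1540 J


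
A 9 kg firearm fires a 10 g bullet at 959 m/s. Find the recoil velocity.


v_recoil = m_p * v_p / m_gun = 0.01 * 959 / 9 = 1.066 m/s

1.066 m/s


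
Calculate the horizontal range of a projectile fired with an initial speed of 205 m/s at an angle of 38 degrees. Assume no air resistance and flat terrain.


R = v0^2 * sin(2*theta) / g = 205^2 * sin(2*38°) / 9.81 = 4157 m

4157 m


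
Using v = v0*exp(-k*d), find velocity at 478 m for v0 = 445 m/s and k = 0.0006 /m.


v = v0*exp(-k*d) = 445*exp(-0.0006*478) = 334 m/s

334 m/s


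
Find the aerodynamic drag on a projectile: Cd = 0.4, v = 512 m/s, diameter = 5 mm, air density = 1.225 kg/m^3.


A = pi*(d/2)^2 = pi*(5/2000)^2 = 1.96350e-05 m^2
Fd = 0.5*Cd*rho*A*v^2 = 0.5*0.4*1.225*1.96350e-05*512^2 = 1.261 N

1.261 N


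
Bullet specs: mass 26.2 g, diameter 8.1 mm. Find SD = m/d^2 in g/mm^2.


SD = m/d^2 = 26.2/8.1^2 = 0.3993 g/mm^2

0.3993 g/mm^2


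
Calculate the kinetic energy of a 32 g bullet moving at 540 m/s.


E = 0.5*m*v^2 = 0.5*0.032*540^2 = 4666 J

4666 J


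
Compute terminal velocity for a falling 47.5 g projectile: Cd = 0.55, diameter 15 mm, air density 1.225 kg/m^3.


A = pi*(d/2)^2 = pi*(15/2000)^2 = 1.76715e-04 m^2
vt = sqrt(2mg/(Cd*rho*A)) = sqrt(2*0.0475*9.81/(0.55 * 1.225 * 1.76715e-04)) = 88.47 m/s

88.47 m/s


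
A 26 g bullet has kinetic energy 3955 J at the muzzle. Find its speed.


v = sqrt(2*E/m) = sqrt(2*3955/0.026) = 551.6 m/s

551.6 m/s


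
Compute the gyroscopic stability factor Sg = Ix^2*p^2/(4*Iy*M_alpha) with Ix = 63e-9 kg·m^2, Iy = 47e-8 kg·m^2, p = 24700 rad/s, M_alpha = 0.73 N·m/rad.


Sg = Ix^2 * p^2 / (4 * Iy * M_alpha) = (63e-9)^2 * 24700^2 / (4 * 47e-8 * 0.73) = 1.764

1.764


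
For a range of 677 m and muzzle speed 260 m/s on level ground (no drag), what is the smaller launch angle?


sin(2*theta) = R*g/v0^2 = 677*9.81/260^2 = 0.0982451, theta = arcsin(0.0982451)/2 = 2.819°

2.819 degrees


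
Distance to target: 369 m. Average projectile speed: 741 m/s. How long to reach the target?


t = d/v = 369/741 = 0.498 s

0.498 s


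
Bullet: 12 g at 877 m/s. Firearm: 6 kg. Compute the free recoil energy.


v_r = m_p*v_p/m_gun = 0.012*877/6 = 1.754 m/s, E_r = 0.5*m_gun*v_r^2 = 0.5*6*1.754^2 = 9.23 J

9.23 J


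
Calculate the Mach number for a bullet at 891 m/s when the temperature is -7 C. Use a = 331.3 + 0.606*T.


a = 331.3 + 0.606*(-7) = 327.058 m/s
M = v/a = 891/327.058 = 2.724

2.724


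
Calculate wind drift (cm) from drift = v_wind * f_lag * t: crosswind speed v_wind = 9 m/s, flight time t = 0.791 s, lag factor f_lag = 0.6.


drift = v_wind * lag * t = 9 * 0.6 * 0.791 = 4.2714 m ≈ 427.1 cm

427.1 cm


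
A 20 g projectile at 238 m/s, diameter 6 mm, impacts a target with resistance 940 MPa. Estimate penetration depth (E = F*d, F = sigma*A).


A = pi*(d/2)^2 = pi*(6/2)^2 = 28.2743 mm^2
E = 0.5*m*v^2 = 0.5*0.02*238^2 = 566.44 J
depth = E/(sigma*A) = 566.44 J / (940 MPa * 28.2743 mm^2) = 566.44/(940 * 28.2743) m = 0.0213125 m ≈ 21.31 mm

21.31 mm


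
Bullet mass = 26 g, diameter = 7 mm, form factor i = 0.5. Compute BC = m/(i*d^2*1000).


BC = m/(i*d^2*1000) = 26/(0.5 * 7^2 * 1000) = 0.001061

0.001061


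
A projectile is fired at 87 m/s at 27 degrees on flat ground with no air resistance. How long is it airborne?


T = 2*v0*sin(theta)/g = 2*87*sin(27°)/9.81 = 8.052 s

8.052 s


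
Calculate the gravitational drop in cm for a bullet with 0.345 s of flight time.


drop = 0.5*g*t^2 = 0.5*9.81*0.345^2 = 0.583818 m ≈ 58.38 cm

58.38 cm


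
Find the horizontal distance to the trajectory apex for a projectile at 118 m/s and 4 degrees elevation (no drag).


R = v0^2*sin(2*theta)/g = 118^2*sin(2*4°)/9.81 = 197.538 m
apex_dist = R/2 = 197.538/2 = 98.77 m

98.77 m


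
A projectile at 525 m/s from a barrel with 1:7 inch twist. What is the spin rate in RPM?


twist_m = 7*0.0254 = 0.1778 m
spin = v/twist = 525/0.1778 = 2952.756 rev/s
RPM = spin*60 = 2952.756*60 ≈ 177165 RPM

177165 RPM


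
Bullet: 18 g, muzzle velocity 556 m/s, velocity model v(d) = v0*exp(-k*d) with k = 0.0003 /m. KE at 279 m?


v = v0*exp(-k*d) = 556*exp(-0.0003*279) = 511.357 m/s
E = 0.5*m*v^2 = 0.5*0.018*511.357^2 = 2353 J

2353 J


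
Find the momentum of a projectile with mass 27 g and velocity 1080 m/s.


p = m*v = 0.027*1080 = 29.16 kg·m/s

29.16 kg·m/s


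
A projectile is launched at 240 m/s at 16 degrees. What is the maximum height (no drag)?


H = (v0*sin(theta))^2 / (2g) = (240*sin(16°))^2 / (2*9.81) = 223 m

223 m


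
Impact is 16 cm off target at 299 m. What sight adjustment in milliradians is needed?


1 mrad subtends 1 cm per 10 m of range, so adj = error_cm / (dist_m / 10) = 16 / (299/10) = 0.5351 mrad

0.5351 mrad


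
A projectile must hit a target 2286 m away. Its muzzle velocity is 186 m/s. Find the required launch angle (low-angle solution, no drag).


sin(2*theta) = R*g/v0^2 = 2286*9.81/186^2 = 0.648215, theta = arcsin(0.648215)/2 = 20.2°

20.2 degrees


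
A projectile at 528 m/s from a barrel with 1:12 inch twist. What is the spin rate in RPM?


twist_m = 12*0.0254 = 0.3048 m
spin = v/twist = 528/0.3048 = 1732.283 rev/s
RPM = spin*60 = 1732.283*60 ≈ 103937 RPM

103937 RPM


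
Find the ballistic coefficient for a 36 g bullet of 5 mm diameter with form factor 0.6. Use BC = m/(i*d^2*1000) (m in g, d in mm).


BC = m/(i*d^2*1000) = 36/(0.6 * 5^2 * 1000) = 0.0024

0.0024


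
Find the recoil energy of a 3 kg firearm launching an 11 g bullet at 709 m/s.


v_r = m_p*v_p/m_gun = 0.011*709/3 = 2.59967 m/s, E_r = 0.5*m_gun*v_r^2 = 0.5*3*2.59967^2 = 10.14 J

10.14 J


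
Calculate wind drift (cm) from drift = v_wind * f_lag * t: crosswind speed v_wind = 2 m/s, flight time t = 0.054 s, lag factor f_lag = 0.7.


drift = v_wind * lag * t = 2 * 0.7 * 0.054 = 0.0756 m ≈ 7.56 cm

7.56 cm


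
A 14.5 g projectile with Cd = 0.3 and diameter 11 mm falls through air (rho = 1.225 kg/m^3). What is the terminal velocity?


A = pi*(d/2)^2 = pi*(11/2000)^2 = 9.50332e-05 m^2
vt = sqrt(2mg/(Cd*rho*A)) = sqrt(2*0.0145*9.81/(0.3 * 1.225 * 9.50332e-05)) = 90.25 m/s

90.25 m/s


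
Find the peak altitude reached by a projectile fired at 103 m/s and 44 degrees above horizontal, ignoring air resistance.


H = (v0*sin(theta))^2 / (2g) = (103*sin(44°))^2 / (2*9.81) = 260.9 m

260.9 m


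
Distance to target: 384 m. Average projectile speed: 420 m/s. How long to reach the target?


t = d/v = 384/420 = 0.9143 s

0.9143 s


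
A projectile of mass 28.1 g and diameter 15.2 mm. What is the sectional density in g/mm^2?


SD = m/d^2 = 28.1/15.2^2 = 0.1216 g/mm^2

0.1216 g/mm^2


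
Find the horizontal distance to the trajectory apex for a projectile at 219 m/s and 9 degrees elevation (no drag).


R = v0^2*sin(2*theta)/g = 219^2*sin(2*9°)/9.81 = 1510.78 m
apex_dist = R/2 = 1510.78/2 = 755.4 m

755.4 m


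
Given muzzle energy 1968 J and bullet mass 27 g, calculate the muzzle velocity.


v = sqrt(2*E/m) = sqrt(2*1968/0.027) = 381.8 m/s

381.8 m/s


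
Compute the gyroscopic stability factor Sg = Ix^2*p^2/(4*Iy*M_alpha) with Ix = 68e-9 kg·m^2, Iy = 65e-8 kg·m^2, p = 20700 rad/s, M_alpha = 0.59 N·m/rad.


Sg = Ix^2 * p^2 / (4 * Iy * M_alpha) = (68e-9)^2 * 20700^2 / (4 * 65e-8 * 0.59) = 1.292

1.292


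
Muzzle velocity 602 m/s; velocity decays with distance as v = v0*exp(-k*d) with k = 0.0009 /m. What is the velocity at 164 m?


v = v0*exp(-k*d) = 602*exp(-0.0009*164) = 519.4 m/s

519.4 m/s


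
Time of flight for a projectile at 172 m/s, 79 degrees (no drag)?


T = 2*v0*sin(theta)/g = 2*172*sin(79°)/9.81 = 34.42 s

34.42 s


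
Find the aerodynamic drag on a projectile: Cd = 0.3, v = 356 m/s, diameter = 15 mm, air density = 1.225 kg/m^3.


A = pi*(d/2)^2 = pi*(15/2000)^2 = 1.76715e-04 m^2
Fd = 0.5*Cd*rho*A*v^2 = 0.5*0.3*1.225*1.76715e-04*356^2 = 4.115 N

4.115 N


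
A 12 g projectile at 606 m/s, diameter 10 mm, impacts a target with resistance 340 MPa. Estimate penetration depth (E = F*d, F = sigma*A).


A = pi*(d/2)^2 = pi*(10/2)^2 = 78.5398 mm^2
E = 0.5*m*v^2 = 0.5*0.012*606^2 = 2203.42 J
depth = E/(sigma*A) = 2203.42 J / (340 MPa * 78.5398 mm^2) = 2203.42/(340 * 78.5398) m = 0.082514 m ≈ 82.51 mm

82.51 mm


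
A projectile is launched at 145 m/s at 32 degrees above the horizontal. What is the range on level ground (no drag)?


R = v0^2 * sin(2*theta) / g = 145^2 * sin(2*32°) / 9.81 = 1926 m

1926 m


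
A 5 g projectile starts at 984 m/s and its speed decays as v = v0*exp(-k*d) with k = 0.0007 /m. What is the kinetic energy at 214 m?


v = v0*exp(-k*d) = 984*exp(-0.0007*214) = 847.106 m/s
E = 0.5*m*v^2 = 0.5*0.005*847.106^2 = 1794 J

1794 J


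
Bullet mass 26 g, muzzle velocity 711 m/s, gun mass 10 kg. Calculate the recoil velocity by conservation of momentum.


v_recoil = m_p * v_p / m_gun = 0.026 * 711 / 10 = 1.849 m/s

1.849 m/s


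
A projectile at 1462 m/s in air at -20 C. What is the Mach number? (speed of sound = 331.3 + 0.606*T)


a = 331.3 + 0.606*(-20) = 319.18 m/s
M = v/a = 1462/319.18 = 4.58

4.58


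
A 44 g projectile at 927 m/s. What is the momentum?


p = m*v = 0.044*927 = 40.79 kg·m/s

40.79 kg·m/s


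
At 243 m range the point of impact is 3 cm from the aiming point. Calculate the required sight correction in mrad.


1 mrad subtends 1 cm per 10 m of range, so adj = error_cm / (dist_m / 10) = 3 / (243/10) = 0.1235 mrad

0.1235 mrad


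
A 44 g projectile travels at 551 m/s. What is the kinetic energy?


E = 0.5*m*v^2 = 0.5*0.044*551^2 = 6679 J

6679 J


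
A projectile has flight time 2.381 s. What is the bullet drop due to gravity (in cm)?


drop = 0.5*g*t^2 = 0.5*9.81*2.381^2 = 27.8072 m ≈ 2781 cm

2781 cm


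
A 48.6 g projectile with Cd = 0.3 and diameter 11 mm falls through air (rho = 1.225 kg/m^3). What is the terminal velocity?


A = pi*(d/2)^2 = pi*(11/2000)^2 = 9.50332e-05 m^2
vt = sqrt(2mg/(Cd*rho*A)) = sqrt(2*0.0486*9.81/(0.3 * 1.225 * 9.50332e-05)) = 165.2 m/s

165.2 m/s


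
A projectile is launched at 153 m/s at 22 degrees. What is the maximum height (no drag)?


H = (v0*sin(theta))^2 / (2g) = (153*sin(22°))^2 / (2*9.81) = 167.4 m

167.4 m


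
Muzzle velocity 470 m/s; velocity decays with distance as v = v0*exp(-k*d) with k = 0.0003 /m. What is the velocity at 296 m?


v = v0*exp(-k*d) = 470*exp(-0.0003*296) = 430.1 m/s

430.1 m/s


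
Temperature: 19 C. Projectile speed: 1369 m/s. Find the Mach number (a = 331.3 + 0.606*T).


a = 331.3 + 0.606*(19) = 342.814 m/s
M = v/a = 1369/342.814 = 3.993

3.993


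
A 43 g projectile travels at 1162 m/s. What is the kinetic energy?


E = 0.5*m*v^2 = 0.5*0.043*1162^2 = 29030 J

29030 J


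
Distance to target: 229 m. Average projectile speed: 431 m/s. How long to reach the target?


t = d/v = 229/431 = 0.5313 s

0.5313 s


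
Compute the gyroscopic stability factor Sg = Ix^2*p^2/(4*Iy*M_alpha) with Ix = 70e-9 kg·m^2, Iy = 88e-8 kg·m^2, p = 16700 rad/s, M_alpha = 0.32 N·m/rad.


Sg = Ix^2 * p^2 / (4 * Iy * M_alpha) = (70e-9)^2 * 16700^2 / (4 * 88e-8 * 0.32) = 1.213

1.213


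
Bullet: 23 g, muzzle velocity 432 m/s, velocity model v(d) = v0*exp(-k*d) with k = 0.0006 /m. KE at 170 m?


v = v0*exp(-k*d) = 432*exp(-0.0006*170) = 390.109 m/s
E = 0.5*m*v^2 = 0.5*0.023*390.109^2 = 1750 J

1750 J


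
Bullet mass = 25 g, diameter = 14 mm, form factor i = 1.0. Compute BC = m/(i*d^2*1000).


BC = m/(i*d^2*1000) = 25/(1.0 * 14^2 * 1000) = 0.0001276

0.0001276


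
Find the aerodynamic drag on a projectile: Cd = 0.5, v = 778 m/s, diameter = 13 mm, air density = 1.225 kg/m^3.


A = pi*(d/2)^2 = pi*(13/2000)^2 = 1.32732e-04 m^2
Fd = 0.5*Cd*rho*A*v^2 = 0.5*0.5*1.225*1.32732e-04*778^2 = 24.6 N

24.6 N


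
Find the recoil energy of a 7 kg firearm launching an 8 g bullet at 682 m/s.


v_r = m_p*v_p/m_gun = 0.008*682/7 = 0.779429 m/s, E_r = 0.5*m_gun*v_r^2 = 0.5*7*0.779429^2 = 2.126 J

2.126 J


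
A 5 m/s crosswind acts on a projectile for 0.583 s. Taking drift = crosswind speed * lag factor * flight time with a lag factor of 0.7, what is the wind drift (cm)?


drift = v_wind * lag * t = 5 * 0.7 * 0.583 = 2.0405 m ≈ 204 cm

204 cm


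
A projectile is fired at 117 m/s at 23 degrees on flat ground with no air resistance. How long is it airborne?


T = 2*v0*sin(theta)/g = 2*117*sin(23°)/9.81 = 9.32 s

9.32 s


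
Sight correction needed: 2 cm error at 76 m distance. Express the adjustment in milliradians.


1 mrad subtends 1 cm per 10 m of range, so adj = error_cm / (dist_m / 10) = 2 / (76/10) = 0.2632 mrad

0.2632 mrad


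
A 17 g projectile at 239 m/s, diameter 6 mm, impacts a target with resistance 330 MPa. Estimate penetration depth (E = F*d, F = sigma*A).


A = pi*(d/2)^2 = pi*(6/2)^2 = 28.2743 mm^2
E = 0.5*m*v^2 = 0.5*0.017*239^2 = 485.529 J
depth = E/(sigma*A) = 485.529 J / (330 MPa * 28.2743 mm^2) = 485.529/(330 * 28.2743) m = 0.0520365 m ≈ 52.04 mm

52.04 mm


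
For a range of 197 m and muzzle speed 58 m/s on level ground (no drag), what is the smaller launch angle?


sin(2*theta) = R*g/v0^2 = 197*9.81/58^2 = 0.574486, theta = arcsin(0.574486)/2 = 17.53°

17.53 degrees


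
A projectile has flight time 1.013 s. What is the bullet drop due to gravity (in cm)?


drop = 0.5*g*t^2 = 0.5*9.81*1.013^2 = 5.03336 m ≈ 503.3 cm

503.3 cm


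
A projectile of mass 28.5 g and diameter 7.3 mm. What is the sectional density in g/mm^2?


SD = m/d^2 = 28.5/7.3^2 = 0.5348 g/mm^2

0.5348 g/mm^2


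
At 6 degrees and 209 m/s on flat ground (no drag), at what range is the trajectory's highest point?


R = v0^2*sin(2*theta)/g = 209^2*sin(2*6°)/9.81 = 925.769 m
apex_dist = R/2 = 925.769/2 = 462.9 m

462.9 m


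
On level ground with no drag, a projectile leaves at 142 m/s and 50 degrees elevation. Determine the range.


R = v0^2 * sin(2*theta) / g = 142^2 * sin(2*50°) / 9.81 = 2024 m

2024 m


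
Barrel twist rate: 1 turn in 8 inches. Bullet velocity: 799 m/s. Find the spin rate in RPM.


twist_m = 8*0.0254 = 0.2032 m
spin = v/twist = 799/0.2032 = 3932.087 rev/s
RPM = spin*60 = 3932.087*60 ≈ 235925 RPM

235925 RPM


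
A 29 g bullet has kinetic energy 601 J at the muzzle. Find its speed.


v = sqrt(2*E/m) = sqrt(2*601/0.029) = 203.6 m/s

203.6 m/s


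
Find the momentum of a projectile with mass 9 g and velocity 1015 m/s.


p = m*v = 0.009*1015 = 9.135 kg·m/s

9.135 kg·m/s


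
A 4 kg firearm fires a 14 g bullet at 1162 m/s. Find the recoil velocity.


v_recoil = m_p * v_p / m_gun = 0.014 * 1162 / 4 = 4.067 m/s

4.067 m/s


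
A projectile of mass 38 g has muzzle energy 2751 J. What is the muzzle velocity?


v = sqrt(2*E/m) = sqrt(2*2751/0.038) = 380.5 m/s

380.5 m/s


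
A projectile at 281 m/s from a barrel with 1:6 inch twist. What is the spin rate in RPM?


twist_m = 6*0.0254 = 0.1524 m
spin = v/twist = 281/0.1524 = 1843.832 rev/s
RPM = spin*60 = 1843.832*60 ≈ 110630 RPM

110630 RPM


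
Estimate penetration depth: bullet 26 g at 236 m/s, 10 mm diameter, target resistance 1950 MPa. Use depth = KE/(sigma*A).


A = pi*(d/2)^2 = pi*(10/2)^2 = 78.5398 mm^2
E = 0.5*m*v^2 = 0.5*0.026*236^2 = 724.048 J
depth = E/(sigma*A) = 724.048 J / (1950 MPa * 78.5398 mm^2) = 724.048/(1950 * 78.5398) m = 0.00472762 m ≈ 4.728 mm

4.728 mm


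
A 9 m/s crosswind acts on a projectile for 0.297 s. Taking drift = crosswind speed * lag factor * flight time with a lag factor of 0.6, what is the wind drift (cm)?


drift = v_wind * lag * t = 9 * 0.6 * 0.297 = 1.6038 m ≈ 160.4 cm

160.4 cm


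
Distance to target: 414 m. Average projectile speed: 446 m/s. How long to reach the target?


t = d/v = 414/446 = 0.9283 s

0.9283 s


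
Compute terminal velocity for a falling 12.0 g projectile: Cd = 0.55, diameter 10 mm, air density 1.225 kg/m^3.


A = pi*(d/2)^2 = pi*(10/2000)^2 = 7.85398e-05 m^2
vt = sqrt(2mg/(Cd*rho*A)) = sqrt(2*0.012*9.81/(0.55 * 1.225 * 7.85398e-05)) = 66.7 m/s

66.7 m/s


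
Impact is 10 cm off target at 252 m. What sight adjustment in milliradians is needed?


1 mrad subtends 1 cm per 10 m of range, so adj = error_cm / (dist_m / 10) = 10 / (252/10) = 0.3968 mrad

0.3968 mrad


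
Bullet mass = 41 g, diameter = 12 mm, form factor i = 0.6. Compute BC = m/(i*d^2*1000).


BC = m/(i*d^2*1000) = 41/(0.6 * 12^2 * 1000) = 0.0004745

0.0004745


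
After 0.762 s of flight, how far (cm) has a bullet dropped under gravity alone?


drop = 0.5*g*t^2 = 0.5*9.81*0.762^2 = 2.84806 m ≈ 284.8 cm

284.8 cm


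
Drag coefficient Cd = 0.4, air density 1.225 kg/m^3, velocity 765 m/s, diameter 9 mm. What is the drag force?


A = pi*(d/2)^2 = pi*(9/2000)^2 = 6.36173e-05 m^2
Fd = 0.5*Cd*rho*A*v^2 = 0.5*0.4*1.225*6.36173e-05*765^2 = 9.121 N

9.121 N


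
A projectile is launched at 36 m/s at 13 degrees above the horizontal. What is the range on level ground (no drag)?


R = v0^2 * sin(2*theta) / g = 36^2 * sin(2*13°) / 9.81 = 57.91 m

57.91 m


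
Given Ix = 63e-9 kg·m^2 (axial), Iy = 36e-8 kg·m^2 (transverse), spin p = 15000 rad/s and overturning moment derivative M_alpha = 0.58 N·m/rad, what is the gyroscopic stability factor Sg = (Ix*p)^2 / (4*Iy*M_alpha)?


Sg = Ix^2 * p^2 / (4 * Iy * M_alpha) = (63e-9)^2 * 15000^2 / (4 * 36e-8 * 0.58) = 1.069

1.069


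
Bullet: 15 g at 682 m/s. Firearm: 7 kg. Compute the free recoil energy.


v_r = m_p*v_p/m_gun = 0.015*682/7 = 1.46143 m/s, E_r = 0.5*m_gun*v_r^2 = 0.5*7*1.46143^2 = 7.475 J

7.475 J


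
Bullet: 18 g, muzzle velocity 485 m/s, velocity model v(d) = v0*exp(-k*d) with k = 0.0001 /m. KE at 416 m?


v = v0*exp(-k*d) = 485*exp(-0.0001*416) = 465.238 m/s
E = 0.5*m*v^2 = 0.5*0.018*465.238^2 = 1948 J

1948 J


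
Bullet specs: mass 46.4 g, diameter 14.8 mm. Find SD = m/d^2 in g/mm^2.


SD = m/d^2 = 46.4/14.8^2 = 0.2118 g/mm^2

0.2118 g/mm^2


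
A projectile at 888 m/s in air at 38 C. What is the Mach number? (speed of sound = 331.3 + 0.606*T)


a = 331.3 + 0.606*(38) = 354.328 m/s
M = v/a = 888/354.328 = 2.506

2.506


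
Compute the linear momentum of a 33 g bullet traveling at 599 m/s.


p = m*v = 0.033*599 = 19.77 kg·m/s

19.77 kg·m/s


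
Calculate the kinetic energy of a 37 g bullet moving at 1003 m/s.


E = 0.5*m*v^2 = 0.5*0.037*1003^2 = 18611 J

18611 J


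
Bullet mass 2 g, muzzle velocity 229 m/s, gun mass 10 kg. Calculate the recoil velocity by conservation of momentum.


v_recoil = m_p * v_p / m_gun = 0.002 * 229 / 10 = 0.0458 m/s

0.0458 m/s


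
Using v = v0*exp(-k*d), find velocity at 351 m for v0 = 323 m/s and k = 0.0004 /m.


v = v0*exp(-k*d) = 323*exp(-0.0004*351) = 280.7 m/s

280.7 m/s


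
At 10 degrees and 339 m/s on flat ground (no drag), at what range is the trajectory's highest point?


R = v0^2*sin(2*theta)/g = 339^2*sin(2*10°)/9.81 = 4006.66 m
apex_dist = R/2 = 4006.66/2 = 2003 m

2003 m


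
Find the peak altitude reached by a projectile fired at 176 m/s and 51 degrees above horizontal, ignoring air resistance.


H = (v0*sin(theta))^2 / (2g) = (176*sin(51°))^2 / (2*9.81) = 953.5 m

953.5 m


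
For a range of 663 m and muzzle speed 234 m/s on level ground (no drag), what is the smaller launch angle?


sin(2*theta) = R*g/v0^2 = 663*9.81/234^2 = 0.118782, theta = arcsin(0.118782)/2 = 3.411°

3.411 degrees


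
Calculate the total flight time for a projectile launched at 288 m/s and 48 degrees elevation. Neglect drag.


T = 2*v0*sin(theta)/g = 2*288*sin(48°)/9.81 = 43.63 s

43.63 s


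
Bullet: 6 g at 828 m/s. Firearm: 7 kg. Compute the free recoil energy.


v_r = m_p*v_p/m_gun = 0.006*828/7 = 0.709714 m/s, E_r = 0.5*m_gun*v_r^2 = 0.5*7*0.709714^2 = 1.763 J

1.763 J


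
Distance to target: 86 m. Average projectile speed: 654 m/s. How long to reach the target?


t = d/v = 86/654 = 0.1315 s

0.1315 s


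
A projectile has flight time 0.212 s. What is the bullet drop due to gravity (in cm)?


drop = 0.5*g*t^2 = 0.5*9.81*0.212^2 = 0.22045 m ≈ 22.05 cm

22.05 cm


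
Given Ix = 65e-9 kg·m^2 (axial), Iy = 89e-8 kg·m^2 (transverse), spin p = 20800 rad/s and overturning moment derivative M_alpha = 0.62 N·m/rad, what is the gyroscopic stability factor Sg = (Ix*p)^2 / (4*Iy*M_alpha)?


Sg = Ix^2 * p^2 / (4 * Iy * M_alpha) = (65e-9)^2 * 20800^2 / (4 * 89e-8 * 0.62) = 0.8282

0.8282


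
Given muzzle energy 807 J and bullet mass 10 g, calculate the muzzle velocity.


v = sqrt(2*E/m) = sqrt(2*807/0.01) = 401.7 m/s

401.7 m/s


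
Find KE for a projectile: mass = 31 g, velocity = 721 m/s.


E = 0.5*m*v^2 = 0.5*0.031*721^2 = 8058 J

8058 J


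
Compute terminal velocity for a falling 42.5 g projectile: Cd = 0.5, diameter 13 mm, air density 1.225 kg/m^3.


A = pi*(d/2)^2 = pi*(13/2000)^2 = 1.32732e-04 m^2
vt = sqrt(2mg/(Cd*rho*A)) = sqrt(2*0.0425*9.81/(0.5 * 1.225 * 1.32732e-04)) = 101.3 m/s

101.3 m/s


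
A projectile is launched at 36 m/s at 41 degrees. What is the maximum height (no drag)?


H = (v0*sin(theta))^2 / (2g) = (36*sin(41°))^2 / (2*9.81) = 28.43 m

28.43 m


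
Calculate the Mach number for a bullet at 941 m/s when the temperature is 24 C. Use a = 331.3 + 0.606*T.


a = 331.3 + 0.606*(24) = 345.844 m/s
M = v/a = 941/345.844 = 2.721

2.721


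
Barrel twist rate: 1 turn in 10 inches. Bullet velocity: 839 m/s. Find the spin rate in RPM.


twist_m = 10*0.0254 = 0.254 m
spin = v/twist = 839/0.254 = 3303.15 rev/s
RPM = spin*60 = 3303.15*60 ≈ 198189 RPM

198189 RPM


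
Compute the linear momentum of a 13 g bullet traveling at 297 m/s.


p = m*v = 0.013*297 = 3.861 kg·m/s

3.861 kg·m/s


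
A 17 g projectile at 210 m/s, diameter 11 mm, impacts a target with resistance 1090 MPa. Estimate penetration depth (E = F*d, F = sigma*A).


A = pi*(d/2)^2 = pi*(11/2)^2 = 95.0332 mm^2
E = 0.5*m*v^2 = 0.5*0.017*210^2 = 374.85 J
depth = E/(sigma*A) = 374.85 J / (1090 MPa * 95.0332 mm^2) = 374.85/(1090 * 95.0332) m = 0.00361873 m ≈ 3.619 mm

3.619 mm


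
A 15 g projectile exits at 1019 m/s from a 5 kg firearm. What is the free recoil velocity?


v_recoil = m_p * v_p / m_gun = 0.015 * 1019 / 5 = 3.057 m/s

3.057 m/s


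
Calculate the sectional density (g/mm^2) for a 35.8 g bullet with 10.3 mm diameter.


SD = m/d^2 = 35.8/10.3^2 = 0.3374 g/mm^2

0.3374 g/mm^2


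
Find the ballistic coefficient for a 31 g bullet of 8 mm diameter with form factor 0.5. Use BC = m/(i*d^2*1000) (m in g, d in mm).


BC = m/(i*d^2*1000) = 31/(0.5 * 8^2 * 1000) = 0.0009687

0.0009687


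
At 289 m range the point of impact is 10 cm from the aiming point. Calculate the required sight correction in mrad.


1 mrad subtends 1 cm per 10 m of range, so adj = error_cm / (dist_m / 10) = 10 / (289/10) = 0.346 mrad

0.346 mrad


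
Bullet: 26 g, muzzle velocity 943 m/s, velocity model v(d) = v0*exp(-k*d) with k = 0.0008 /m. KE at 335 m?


v = v0*exp(-k*d) = 943*exp(-0.0008*335) = 721.308 m/s
E = 0.5*m*v^2 = 0.5*0.026*721.308^2 = 6764 J

6764 J


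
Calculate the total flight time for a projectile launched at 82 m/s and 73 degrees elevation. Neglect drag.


T = 2*v0*sin(theta)/g = 2*82*sin(73°)/9.81 = 15.99 s

15.99 s


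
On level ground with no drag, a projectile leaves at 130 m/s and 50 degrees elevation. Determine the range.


R = v0^2 * sin(2*theta) / g = 130^2 * sin(2*50°) / 9.81 = 1697 m

1697 m


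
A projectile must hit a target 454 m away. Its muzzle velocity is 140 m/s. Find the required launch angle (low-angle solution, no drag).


sin(2*theta) = R*g/v0^2 = 454*9.81/140^2 = 0.227232, theta = arcsin(0.227232)/2 = 6.567°

6.567 degrees


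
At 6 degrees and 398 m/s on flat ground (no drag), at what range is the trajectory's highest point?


R = v0^2*sin(2*theta)/g = 398^2*sin(2*6°)/9.81 = 3357.19 m
apex_dist = R/2 = 3357.19/2 = 1679 m

1679 m


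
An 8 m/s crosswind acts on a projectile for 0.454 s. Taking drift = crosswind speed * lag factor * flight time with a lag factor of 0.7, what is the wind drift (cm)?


drift = v_wind * lag * t = 8 * 0.7 * 0.454 = 2.5424 m ≈ 254.2 cm

254.2 cm


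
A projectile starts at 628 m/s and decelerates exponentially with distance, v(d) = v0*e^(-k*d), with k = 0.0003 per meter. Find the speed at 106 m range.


v = v0*exp(-k*d) = 628*exp(-0.0003*106) = 608.3 m/s

608.3 m/s


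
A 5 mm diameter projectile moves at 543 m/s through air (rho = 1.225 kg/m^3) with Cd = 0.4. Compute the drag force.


A = pi*(d/2)^2 = pi*(5/2000)^2 = 1.96350e-05 m^2
Fd = 0.5*Cd*rho*A*v^2 = 0.5*0.4*1.225*1.96350e-05*543^2 = 1.418 N

1.418 N


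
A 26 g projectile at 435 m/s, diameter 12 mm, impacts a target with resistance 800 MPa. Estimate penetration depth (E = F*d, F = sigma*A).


A = pi*(d/2)^2 = pi*(12/2)^2 = 113.097 mm^2
E = 0.5*m*v^2 = 0.5*0.026*435^2 = 2459.92 J
depth = E/(sigma*A) = 2459.92 J / (800 MPa * 113.097 mm^2) = 2459.92/(800 * 113.097) m = 0.0271881 m ≈ 27.19 mm

27.19 mm


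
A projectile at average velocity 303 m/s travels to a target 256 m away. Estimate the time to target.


t = d/v = 256/303 = 0.8449 s

0.8449 s


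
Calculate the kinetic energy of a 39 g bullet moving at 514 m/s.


E = 0.5*m*v^2 = 0.5*0.039*514^2 = 5152 J

5152 J


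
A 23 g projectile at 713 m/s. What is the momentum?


p = m*v = 0.023*713 = 16.4 kg·m/s

16.4 kg·m/s


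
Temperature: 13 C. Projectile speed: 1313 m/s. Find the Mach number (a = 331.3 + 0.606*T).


a = 331.3 + 0.606*(13) = 339.178 m/s
M = v/a = 1313/339.178 = 3.871

3.871


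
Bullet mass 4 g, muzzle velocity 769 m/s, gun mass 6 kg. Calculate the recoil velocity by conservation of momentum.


v_recoil = m_p * v_p / m_gun = 0.004 * 769 / 6 = 0.5127 m/s

0.5127 m/s


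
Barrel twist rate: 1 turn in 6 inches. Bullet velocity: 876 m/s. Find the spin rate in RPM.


twist_m = 6*0.0254 = 0.1524 m
spin = v/twist = 876/0.1524 = 5748.031 rev/s
RPM = spin*60 = 5748.031*60 ≈ 344882 RPM

344882 RPM


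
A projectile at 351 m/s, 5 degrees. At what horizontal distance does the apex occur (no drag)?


R = v0^2*sin(2*theta)/g = 351^2*sin(2*5°)/9.81 = 2180.8 m
apex_dist = R/2 = 2180.8/2 = 1090 m

1090 m


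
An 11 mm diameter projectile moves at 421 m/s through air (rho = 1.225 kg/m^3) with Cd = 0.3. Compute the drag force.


A = pi*(d/2)^2 = pi*(11/2000)^2 = 9.50332e-05 m^2
Fd = 0.5*Cd*rho*A*v^2 = 0.5*0.3*1.225*9.50332e-05*421^2 = 3.095 N

3.095 N


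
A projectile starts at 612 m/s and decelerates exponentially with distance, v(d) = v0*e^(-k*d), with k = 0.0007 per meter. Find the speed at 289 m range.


v = v0*exp(-k*d) = 612*exp(-0.0007*289) = 499.9 m/s

499.9 m/s


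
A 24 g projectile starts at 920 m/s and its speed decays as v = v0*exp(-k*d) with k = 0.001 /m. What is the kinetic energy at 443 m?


v = v0*exp(-k*d) = 920*exp(-0.001*443) = 590.739 m/s
E = 0.5*m*v^2 = 0.5*0.024*590.739^2 = 4188 J

4188 J
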